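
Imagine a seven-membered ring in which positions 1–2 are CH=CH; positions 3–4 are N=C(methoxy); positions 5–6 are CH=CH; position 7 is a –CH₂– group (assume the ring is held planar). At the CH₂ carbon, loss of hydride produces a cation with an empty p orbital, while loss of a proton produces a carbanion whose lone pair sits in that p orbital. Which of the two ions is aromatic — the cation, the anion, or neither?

Once that carbon is sp², every ring atom has a p orbital and both ions are fully conjugated.
Cation: 3 × 2 + 0 = 6 π electrons → 4(1)+2, aromatic.
Anion: 3 × 2 + 2 = 8 π electrons → 4(2), antiaromatic.

The cation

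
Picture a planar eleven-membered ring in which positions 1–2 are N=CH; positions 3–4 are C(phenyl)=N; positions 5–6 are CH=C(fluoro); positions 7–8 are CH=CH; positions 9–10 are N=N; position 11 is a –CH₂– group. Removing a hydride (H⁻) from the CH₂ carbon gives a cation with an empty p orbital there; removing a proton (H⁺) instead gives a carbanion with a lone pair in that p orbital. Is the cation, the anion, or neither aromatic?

The cation

Both ions have a continuous loop of p orbitals — each ring atom is sp².
Cation: 5 × 2 + 0 = 10 π electrons → 4(2)+2, aromatic.
Anion: 5 × 2 + 2 = 12 π electrons → 4(3), antiaromatic.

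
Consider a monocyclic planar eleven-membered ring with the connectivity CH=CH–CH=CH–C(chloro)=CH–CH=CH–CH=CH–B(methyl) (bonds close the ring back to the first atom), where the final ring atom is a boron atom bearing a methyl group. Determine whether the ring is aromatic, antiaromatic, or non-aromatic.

Aromatic

The p orbitals form a continuous loop: every atom in a ring double bond is sp² and brings one electron to the p orbital; the boron has an empty p orbital. The ring is fully conjugated.
Counting π electrons: 5 × 2 = 10 from the double-bond units + 0 from the B(methyl) atom = 10.
Since 10 = 4·2 + 2, the ring meets the 4n+2 criterion.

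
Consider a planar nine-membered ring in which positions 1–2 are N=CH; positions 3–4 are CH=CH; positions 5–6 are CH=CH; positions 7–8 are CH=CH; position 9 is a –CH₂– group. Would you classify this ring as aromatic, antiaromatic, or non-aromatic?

The CH2 position has four σ bonds — the tetrahedral CH₂ carbon is sp³ and has no p orbital in the ring π system — so the cyclic conjugation is interrupted.
Broken conjugation rules out both aromaticity and antiaromaticity.

Non-aromatic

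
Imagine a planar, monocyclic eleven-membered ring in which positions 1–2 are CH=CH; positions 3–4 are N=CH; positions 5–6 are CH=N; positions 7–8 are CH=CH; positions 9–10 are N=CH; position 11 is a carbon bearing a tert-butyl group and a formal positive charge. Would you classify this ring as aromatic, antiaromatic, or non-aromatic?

Aromatic

The p orbitals form a continuous loop: each doubly-bonded ring atom is sp² with one p-orbital electron; each =N– nitrogen is pyridine-type (lone pair in the sp² plane, one electron in the p orbital); the carbocation has an empty p orbital. The ring is fully conjugated.
Counting π electrons: 5 × 2 = 10 from the double-bond units + 0 from the C(tert-butyl)(+) atom = 10.
That gives a 4n+2 count (10, n = 2).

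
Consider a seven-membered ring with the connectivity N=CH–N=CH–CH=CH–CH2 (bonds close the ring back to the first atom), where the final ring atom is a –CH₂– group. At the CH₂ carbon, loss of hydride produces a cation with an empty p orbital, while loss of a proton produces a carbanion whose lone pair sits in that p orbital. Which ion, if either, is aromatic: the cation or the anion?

In either ion the ring is fully conjugated: every atom, including the new sp² carbon, supplies a p orbital.
Cation: 3 × 2 + 0 = 6 π electrons → 4(1)+2, aromatic.
Anion: 3 × 2 + 2 = 8 π electrons → 4(2), antiaromatic.

The cation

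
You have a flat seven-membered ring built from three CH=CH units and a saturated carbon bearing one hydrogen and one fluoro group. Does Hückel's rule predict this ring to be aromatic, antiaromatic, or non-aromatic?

Non-aromatic

The CH(fluoro) carbon is saturated: that saturated carbon is sp³ and has no p orbital in the ring π system. Conjugation is not continuous around the ring.
Hückel's rule only applies to fully conjugated rings, so this one is simply non-aromatic.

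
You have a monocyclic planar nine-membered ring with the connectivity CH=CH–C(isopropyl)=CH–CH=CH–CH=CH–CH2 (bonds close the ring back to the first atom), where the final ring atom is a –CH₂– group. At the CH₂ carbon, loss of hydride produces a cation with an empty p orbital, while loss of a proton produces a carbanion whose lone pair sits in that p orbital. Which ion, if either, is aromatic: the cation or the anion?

The anion

Both ions have a continuous loop of p orbitals — each ring atom is sp².
Cation: 4 × 2 + 0 = 8 π electrons → 4(2), antiaromatic.
Anion: 4 × 2 + 2 = 10 π electrons → 4(2)+2, aromatic.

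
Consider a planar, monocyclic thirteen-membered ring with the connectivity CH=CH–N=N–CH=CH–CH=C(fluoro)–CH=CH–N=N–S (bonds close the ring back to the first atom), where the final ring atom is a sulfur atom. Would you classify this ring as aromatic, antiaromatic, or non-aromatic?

All ring atoms are sp² and supply a p orbital to the ring (each doubly-bonded ring atom is sp² with one p-orbital electron; each sp² =N– keeps its lone pair in-plane and puts one electron into the π system; the sulfur donates one lone pair from its p orbital); the conjugation is uninterrupted.
π-electron count: 6 × 2 = 12 from the double-bond units + 2 from the S atom = 14.
That gives a 4n+2 count (14, n = 3).

Aromatic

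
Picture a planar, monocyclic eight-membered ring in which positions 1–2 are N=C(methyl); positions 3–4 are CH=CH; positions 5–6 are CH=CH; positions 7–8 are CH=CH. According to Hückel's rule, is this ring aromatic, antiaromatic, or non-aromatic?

Antiaromatic

Check conjugation: every atom in a ring double bond is sp² and brings one electron to the p orbital; the doubly-bonded nitrogens are pyridine-type — their lone pairs lie in the ring plane, leaving one electron in the p orbital — every position has a p orbital, so the cyclic π system is continuous.
Counting π electrons: 4 × 2 = 8 from the 4 double-bond units.
With 8 = 4·2 π electrons, Hückel's rule classifies the planar ring as antiaromatic.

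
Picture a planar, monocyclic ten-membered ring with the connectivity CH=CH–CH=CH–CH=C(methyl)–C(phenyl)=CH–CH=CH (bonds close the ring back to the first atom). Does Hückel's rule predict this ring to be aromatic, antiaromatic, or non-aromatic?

The p orbitals form a continuous loop: every atom in a ring double bond is sp² and brings one electron to the p orbital. The ring is fully conjugated.
Tallying contributions gives 5 × 2 = 10 from the 5 double-bond units.
10 = 4(2) + 2, which satisfies Hückel's 4n+2 rule.

Aromatic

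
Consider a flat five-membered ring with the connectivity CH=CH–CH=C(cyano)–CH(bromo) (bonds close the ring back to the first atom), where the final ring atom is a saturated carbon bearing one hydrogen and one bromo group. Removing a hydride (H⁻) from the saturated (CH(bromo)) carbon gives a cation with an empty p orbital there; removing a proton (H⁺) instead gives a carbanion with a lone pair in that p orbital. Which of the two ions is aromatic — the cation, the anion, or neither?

In either ion the ring is fully conjugated: every atom, including the new sp² carbon, supplies a p orbital.
Cation: 2 × 2 + 0 = 4 π electrons → 4(1), antiaromatic.
Anion: 2 × 2 + 2 = 6 π electrons → 4(1)+2, aromatic.

The anion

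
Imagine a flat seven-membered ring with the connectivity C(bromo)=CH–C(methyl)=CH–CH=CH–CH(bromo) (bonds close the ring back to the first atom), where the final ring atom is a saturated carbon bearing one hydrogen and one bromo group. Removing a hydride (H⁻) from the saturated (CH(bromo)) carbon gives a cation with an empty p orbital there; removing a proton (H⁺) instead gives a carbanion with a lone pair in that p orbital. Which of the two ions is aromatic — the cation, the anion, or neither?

In either ion the ring is fully conjugated: every atom, including the new sp² carbon, supplies a p orbital.
Cation: 3 × 2 + 0 = 6 π electrons → 4(1)+2, aromatic.
Anion: 3 × 2 + 2 = 8 π electrons → 4(2), antiaromatic.

The cation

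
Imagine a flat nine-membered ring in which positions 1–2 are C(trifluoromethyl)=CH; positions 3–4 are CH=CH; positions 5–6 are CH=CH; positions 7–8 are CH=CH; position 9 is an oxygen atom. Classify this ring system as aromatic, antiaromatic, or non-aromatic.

Aromatic

Check conjugation: the double-bond atoms are sp², each contributing one p electron; the oxygen donates one lone pair from its p orbital — every position has a p orbital, so the cyclic π system is continuous.
π-electron count: 4 × 2 = 8 from the double-bond units + 2 from the O atom = 10.
Since 10 = 4·2 + 2, the ring meets the 4n+2 criterion.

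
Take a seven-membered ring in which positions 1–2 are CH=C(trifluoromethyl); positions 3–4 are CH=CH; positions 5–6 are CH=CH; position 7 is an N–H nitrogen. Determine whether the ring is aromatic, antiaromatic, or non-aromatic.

Check conjugation: each doubly-bonded ring atom is sp² with one p-orbital electron; the pyrrole-type nitrogen donates its lone pair from the p orbital — every position has a p orbital, so the cyclic π system is continuous.
π-electron count: 3 × 2 = 6 from the double-bond units + 2 from the NH atom = 8.
8 = 4(2); a planar, fully conjugated 4n system is antiaromatic.

Antiaromatic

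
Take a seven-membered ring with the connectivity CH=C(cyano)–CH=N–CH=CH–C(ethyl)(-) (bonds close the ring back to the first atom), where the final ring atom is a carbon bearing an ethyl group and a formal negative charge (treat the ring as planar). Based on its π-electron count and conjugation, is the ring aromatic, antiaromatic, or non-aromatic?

Antiaromatic

The p orbitals form a continuous loop: the double-bond atoms are sp², each contributing one p electron; the doubly-bonded nitrogens are pyridine-type — their lone pairs lie in the ring plane, leaving one electron in the p orbital; the carbanion's lone pair occupies the p orbital. The ring is fully conjugated.
Counting π electrons: 3 × 2 = 6 from the double-bond units + 2 from the C(ethyl)(-) atom = 8.
8 is a 4n count (n = 2), so the planar conjugated ring is antiaromatic.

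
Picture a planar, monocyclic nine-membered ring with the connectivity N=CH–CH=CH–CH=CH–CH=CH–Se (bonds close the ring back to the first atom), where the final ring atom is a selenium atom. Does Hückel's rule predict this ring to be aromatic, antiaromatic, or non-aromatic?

Check conjugation: every atom in a ring double bond is sp² and brings one electron to the p orbital; the doubly-bonded nitrogens are pyridine-type — their lone pairs lie in the ring plane, leaving one electron in the p orbital; the selenium donates one lone pair from its p orbital — every position has a p orbital, so the cyclic π system is continuous.
π-electron count: 4 × 2 = 8 from the double-bond units + 2 from the Se atom = 10.
That gives a 4n+2 count (10, n = 2).

Aromatic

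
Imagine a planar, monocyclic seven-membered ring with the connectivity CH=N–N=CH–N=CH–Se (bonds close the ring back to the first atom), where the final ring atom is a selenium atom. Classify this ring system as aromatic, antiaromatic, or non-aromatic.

Antiaromatic

The p orbitals form a continuous loop: the double-bond atoms are sp², each contributing one p electron; each sp² =N– keeps its lone pair in-plane and puts one electron into the π system; the selenium donates one lone pair from its p orbital. The ring is fully conjugated.
Adding the contributions, 3 × 2 = 6 from the double-bond units + 2 from the Se atom = 8.
8 is a 4n count (n = 2), so the planar conjugated ring is antiaromatic.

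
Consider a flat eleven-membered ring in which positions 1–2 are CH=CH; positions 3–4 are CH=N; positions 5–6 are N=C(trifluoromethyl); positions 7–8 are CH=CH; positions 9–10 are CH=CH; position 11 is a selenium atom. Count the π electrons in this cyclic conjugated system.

The p orbitals form a continuous loop: each doubly-bonded ring atom is sp² with one p-orbital electron; each sp² =N– keeps its lone pair in-plane and puts one electron into the π system; the selenium donates one lone pair from its p orbital. The ring is fully conjugated.
Tallying contributions gives 5 × 2 = 10 from the double-bond units + 2 from the Se atom = 12.

12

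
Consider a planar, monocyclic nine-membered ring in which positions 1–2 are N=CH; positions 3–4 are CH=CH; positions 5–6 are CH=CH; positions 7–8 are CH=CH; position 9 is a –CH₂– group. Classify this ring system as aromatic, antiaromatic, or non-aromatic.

Non-aromatic

Because the tetrahedral CH₂ carbon is sp³ and has no p orbital in the ring π system at the CH2 position, the π system cannot extend all the way around the ring.
Broken conjugation rules out both aromaticity and antiaromaticity.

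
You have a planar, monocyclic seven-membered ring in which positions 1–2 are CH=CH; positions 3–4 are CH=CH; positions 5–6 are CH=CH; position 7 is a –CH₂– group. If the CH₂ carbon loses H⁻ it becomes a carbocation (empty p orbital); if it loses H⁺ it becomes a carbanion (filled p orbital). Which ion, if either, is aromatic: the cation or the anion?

In both ions every ring atom is sp² and contributes a p orbital, so both rings are fully conjugated.
Cation: 3 × 2 + 0 = 6 π electrons → 4(1)+2, aromatic.
Anion: 3 × 2 + 2 = 8 π electrons → 4(2), antiaromatic.

The cation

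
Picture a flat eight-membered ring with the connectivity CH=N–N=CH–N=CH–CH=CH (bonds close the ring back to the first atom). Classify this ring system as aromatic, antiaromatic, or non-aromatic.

Check conjugation: the double-bond atoms are sp², each contributing one p electron; the doubly-bonded nitrogens are pyridine-type — their lone pairs lie in the ring plane, leaving one electron in the p orbital — every position has a p orbital, so the cyclic π system is continuous.
Counting π electrons: 4 × 2 = 8 from the 4 double-bond units.
With 8 = 4·2 π electrons, Hückel's rule classifies the planar ring as antiaromatic.

Antiaromatic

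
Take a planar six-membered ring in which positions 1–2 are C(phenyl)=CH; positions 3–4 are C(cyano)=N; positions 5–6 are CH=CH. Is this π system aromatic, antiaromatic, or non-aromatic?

Aromatic

Check conjugation: the double-bond atoms are sp², each contributing one p electron; each =N– nitrogen is pyridine-type (lone pair in the sp² plane, one electron in the p orbital) — every position has a p orbital, so the cyclic π system is continuous.
π-electron count: 3 × 2 = 6 from the 3 double-bond units.
That gives a 4n+2 count (6, n = 1).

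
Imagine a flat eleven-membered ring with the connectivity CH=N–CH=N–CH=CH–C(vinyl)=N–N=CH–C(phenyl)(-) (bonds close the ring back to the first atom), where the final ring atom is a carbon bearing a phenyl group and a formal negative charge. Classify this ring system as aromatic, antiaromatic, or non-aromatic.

The p orbitals form a continuous loop: each doubly-bonded ring atom is sp² with one p-orbital electron; each =N– nitrogen is pyridine-type (lone pair in the sp² plane, one electron in the p orbital); the carbanion's lone pair occupies the p orbital. The ring is fully conjugated.
π-electron count: 5 × 2 = 10 from the double-bond units + 2 from the C(phenyl)(-) atom = 12.
12 = 4(3); a planar, fully conjugated 4n system is antiaromatic.

Antiaromatic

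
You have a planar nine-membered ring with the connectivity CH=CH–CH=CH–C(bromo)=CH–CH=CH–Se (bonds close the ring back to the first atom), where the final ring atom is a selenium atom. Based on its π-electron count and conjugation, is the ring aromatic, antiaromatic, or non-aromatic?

All ring atoms are sp² and supply a p orbital to the ring (every atom in a ring double bond is sp² and brings one electron to the p orbital; the selenium donates one lone pair from its p orbital); the conjugation is uninterrupted.
Tallying contributions gives 4 × 2 = 8 from the double-bond units + 2 from the Se atom = 10.
10 = 4(2) + 2, which satisfies Hückel's 4n+2 rule.

Aromatic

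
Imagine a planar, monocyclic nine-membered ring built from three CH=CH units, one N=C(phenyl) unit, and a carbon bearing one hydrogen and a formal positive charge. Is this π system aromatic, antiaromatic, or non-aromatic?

All ring atoms are sp² and supply a p orbital to the ring (each doubly-bonded ring atom is sp² with one p-orbital electron; each =N– nitrogen is pyridine-type (lone pair in the sp² plane, one electron in the p orbital); the carbocation has an empty p orbital); the conjugation is uninterrupted.
Tallying contributions gives 4 × 2 = 8 from the double-bond units + 0 from the CH(+) atom = 8.
8 = 4(2); a planar, fully conjugated 4n system is antiaromatic.

Antiaromatic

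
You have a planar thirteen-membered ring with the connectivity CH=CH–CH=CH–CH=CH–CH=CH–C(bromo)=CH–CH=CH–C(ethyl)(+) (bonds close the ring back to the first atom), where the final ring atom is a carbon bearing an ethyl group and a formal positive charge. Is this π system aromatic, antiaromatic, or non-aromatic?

All ring atoms are sp² and supply a p orbital to the ring (every atom in a ring double bond is sp² and brings one electron to the p orbital; the carbocation has an empty p orbital); the conjugation is uninterrupted.
Adding the contributions, 6 × 2 = 12 from the double-bond units + 0 from the C(ethyl)(+) atom = 12.
With 12 = 4·3 π electrons, Hückel's rule classifies the planar ring as antiaromatic.

Antiaromatic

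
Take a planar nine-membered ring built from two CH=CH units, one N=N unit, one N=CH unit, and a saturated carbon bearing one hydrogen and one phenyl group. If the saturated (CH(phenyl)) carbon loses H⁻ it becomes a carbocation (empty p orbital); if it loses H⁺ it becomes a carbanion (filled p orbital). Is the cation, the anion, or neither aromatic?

In either ion the ring is fully conjugated: every atom, including the new sp² carbon, supplies a p orbital.
Cation: 4 × 2 + 0 = 8 π electrons → 4(2), antiaromatic.
Anion: 4 × 2 + 2 = 10 π electrons → 4(2)+2, aromatic.

The anion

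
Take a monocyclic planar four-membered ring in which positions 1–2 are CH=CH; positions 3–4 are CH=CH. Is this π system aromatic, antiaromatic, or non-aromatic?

The p orbitals form a continuous loop: each doubly-bonded ring atom is sp² with one p-orbital electron. The ring is fully conjugated.
Counting π electrons: 2 × 2 = 4 from the 2 double-bond units.
4 = 4(1); a planar, fully conjugated 4n system is antiaromatic.
(The species described is cyclobutadiene.)

Antiaromatic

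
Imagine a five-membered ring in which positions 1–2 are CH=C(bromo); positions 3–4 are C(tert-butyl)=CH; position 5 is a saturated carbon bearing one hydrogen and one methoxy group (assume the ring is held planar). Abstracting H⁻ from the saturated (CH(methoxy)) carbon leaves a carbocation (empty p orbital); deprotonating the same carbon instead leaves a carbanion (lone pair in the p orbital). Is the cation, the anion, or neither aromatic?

The anion

In either ion the ring is fully conjugated: every atom, including the new sp² carbon, supplies a p orbital.
Cation: 2 × 2 + 0 = 4 π electrons → 4(1), antiaromatic.
Anion: 2 × 2 + 2 = 6 π electrons → 4(1)+2, aromatic.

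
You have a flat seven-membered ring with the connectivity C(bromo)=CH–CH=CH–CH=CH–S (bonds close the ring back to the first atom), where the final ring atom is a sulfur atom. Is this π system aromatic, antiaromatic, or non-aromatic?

The p orbitals form a continuous loop: the double-bond atoms are sp², each contributing one p electron; the sulfur donates one lone pair from its p orbital. The ring is fully conjugated.
π-electron count: 3 × 2 = 6 from the double-bond units + 2 from the S atom = 8.
8 is a 4n count (n = 2), so the planar conjugated ring is antiaromatic.

Antiaromatic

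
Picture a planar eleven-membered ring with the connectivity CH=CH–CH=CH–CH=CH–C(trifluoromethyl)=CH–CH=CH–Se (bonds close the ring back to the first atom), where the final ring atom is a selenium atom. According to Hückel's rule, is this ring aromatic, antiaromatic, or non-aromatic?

Antiaromatic

Check conjugation: every atom in a ring double bond is sp² and brings one electron to the p orbital; the selenium donates one lone pair from its p orbital — every position has a p orbital, so the cyclic π system is continuous.
Adding the contributions, 5 × 2 = 10 from the double-bond units + 2 from the Se atom = 12.
12 = 4(3); a planar, fully conjugated 4n system is antiaromatic.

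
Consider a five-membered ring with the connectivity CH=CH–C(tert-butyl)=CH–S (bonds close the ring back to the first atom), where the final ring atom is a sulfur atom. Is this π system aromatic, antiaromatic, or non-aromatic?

All ring atoms are sp² and supply a p orbital to the ring (each doubly-bonded ring atom is sp² with one p-orbital electron; the sulfur donates one lone pair from its p orbital); the conjugation is uninterrupted.
Tallying contributions gives 2 × 2 = 4 from the double-bond units + 2 from the S atom = 6.
Since 6 = 4·1 + 2, the ring meets the 4n+2 criterion.

Aromatic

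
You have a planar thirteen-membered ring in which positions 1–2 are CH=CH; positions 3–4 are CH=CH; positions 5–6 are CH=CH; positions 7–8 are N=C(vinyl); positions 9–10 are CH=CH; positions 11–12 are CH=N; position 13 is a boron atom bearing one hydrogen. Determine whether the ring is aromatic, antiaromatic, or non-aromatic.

Antiaromatic

Check conjugation: each doubly-bonded ring atom is sp² with one p-orbital electron; each sp² =N– keeps its lone pair in-plane and puts one electron into the π system; the boron has an empty p orbital — every position has a p orbital, so the cyclic π system is continuous.
Counting π electrons: 6 × 2 = 12 from the double-bond units + 0 from the BH atom = 12.
A 4n π count (12, n = 3) in a planar conjugated ring means antiaromatic.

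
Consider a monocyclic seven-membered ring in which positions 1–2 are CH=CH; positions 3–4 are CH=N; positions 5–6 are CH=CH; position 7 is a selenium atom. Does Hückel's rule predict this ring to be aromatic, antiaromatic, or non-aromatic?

Antiaromatic

The p orbitals form a continuous loop: every atom in a ring double bond is sp² and brings one electron to the p orbital; each sp² =N– keeps its lone pair in-plane and puts one electron into the π system; the selenium donates one lone pair from its p orbital. The ring is fully conjugated.
π-electron count: 3 × 2 = 6 from the double-bond units + 2 from the Se atom = 8.
With 8 = 4·2 π electrons, Hückel's rule classifies the planar ring as antiaromatic.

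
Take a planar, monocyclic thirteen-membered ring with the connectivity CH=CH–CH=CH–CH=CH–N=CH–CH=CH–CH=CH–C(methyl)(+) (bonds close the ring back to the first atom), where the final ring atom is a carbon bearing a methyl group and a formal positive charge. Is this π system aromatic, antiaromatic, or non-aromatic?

Antiaromatic

Check conjugation: the double-bond atoms are sp², each contributing one p electron; each sp² =N– keeps its lone pair in-plane and puts one electron into the π system; the carbocation has an empty p orbital — every position has a p orbital, so the cyclic π system is continuous.
Adding the contributions, 6 × 2 = 12 from the double-bond units + 0 from the C(methyl)(+) atom = 12.
12 is a 4n count (n = 3), so the planar conjugated ring is antiaromatic.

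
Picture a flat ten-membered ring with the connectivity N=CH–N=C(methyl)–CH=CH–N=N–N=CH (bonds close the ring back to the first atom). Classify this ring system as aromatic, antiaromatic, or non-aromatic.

Aromatic

The p orbitals form a continuous loop: each doubly-bonded ring atom is sp² with one p-orbital electron; each =N– nitrogen is pyridine-type (lone pair in the sp² plane, one electron in the p orbital). The ring is fully conjugated.
Tallying contributions gives 5 × 2 = 10 from the 5 double-bond units.
10 = 4(2) + 2, which satisfies Hückel's 4n+2 rule.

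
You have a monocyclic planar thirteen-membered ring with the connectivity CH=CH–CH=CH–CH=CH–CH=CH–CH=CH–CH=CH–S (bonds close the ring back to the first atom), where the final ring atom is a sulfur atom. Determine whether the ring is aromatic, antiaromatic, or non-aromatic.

The p orbitals form a continuous loop: the double-bond atoms are sp², each contributing one p electron; the sulfur donates one lone pair from its p orbital. The ring is fully conjugated.
Adding the contributions, 6 × 2 = 12 from the double-bond units + 2 from the S atom = 14.
14 = 4(3) + 2, which satisfies Hückel's 4n+2 rule.

Aromatic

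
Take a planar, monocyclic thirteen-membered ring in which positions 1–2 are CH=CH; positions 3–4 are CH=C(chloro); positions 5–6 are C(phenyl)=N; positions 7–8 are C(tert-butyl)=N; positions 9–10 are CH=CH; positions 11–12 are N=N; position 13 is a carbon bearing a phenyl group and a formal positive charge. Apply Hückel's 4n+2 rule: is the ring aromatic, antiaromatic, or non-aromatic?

All ring atoms are sp² and supply a p orbital to the ring (every atom in a ring double bond is sp² and brings one electron to the p orbital; each sp² =N– keeps its lone pair in-plane and puts one electron into the π system; the carbocation has an empty p orbital); the conjugation is uninterrupted.
Counting π electrons: 6 × 2 = 12 from the double-bond units + 0 from the C(phenyl)(+) atom = 12.
With 12 = 4·3 π electrons, Hückel's rule classifies the planar ring as antiaromatic.

Antiaromatic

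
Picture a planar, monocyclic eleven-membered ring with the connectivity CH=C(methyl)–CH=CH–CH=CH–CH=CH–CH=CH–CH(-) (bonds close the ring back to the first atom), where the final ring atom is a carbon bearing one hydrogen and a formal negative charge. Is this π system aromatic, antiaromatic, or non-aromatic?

The p orbitals form a continuous loop: each doubly-bonded ring atom is sp² with one p-orbital electron; the carbanion's lone pair occupies the p orbital. The ring is fully conjugated.
Counting π electrons: 5 × 2 = 10 from the double-bond units + 2 from the CH(-) atom = 12.
12 is a 4n count (n = 3), so the planar conjugated ring is antiaromatic.

Antiaromatic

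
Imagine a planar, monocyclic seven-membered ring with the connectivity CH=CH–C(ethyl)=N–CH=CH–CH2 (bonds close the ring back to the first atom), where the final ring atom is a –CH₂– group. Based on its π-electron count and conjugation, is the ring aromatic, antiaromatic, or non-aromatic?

Non-aromatic

At the CH2 position, the tetrahedral CH₂ carbon is sp³ and has no p orbital in the ring π system; the ring's p-orbital overlap is broken there.
A ring that is not fully conjugated cannot be aromatic or antiaromatic regardless of its π-electron count.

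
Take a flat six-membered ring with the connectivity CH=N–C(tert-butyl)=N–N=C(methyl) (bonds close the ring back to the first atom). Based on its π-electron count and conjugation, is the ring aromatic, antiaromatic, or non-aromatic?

Every ring atom contributes a p orbital perpendicular to the ring (every atom in a ring double bond is sp² and brings one electron to the p orbital; the doubly-bonded nitrogens are pyridine-type — their lone pairs lie in the ring plane, leaving one electron in the p orbital), so the π system is cyclic and fully conjugated.
Tallying contributions gives 3 × 2 = 6 from the 3 double-bond units.
Since 6 = 4·1 + 2, the ring meets the 4n+2 criterion.

Aromatic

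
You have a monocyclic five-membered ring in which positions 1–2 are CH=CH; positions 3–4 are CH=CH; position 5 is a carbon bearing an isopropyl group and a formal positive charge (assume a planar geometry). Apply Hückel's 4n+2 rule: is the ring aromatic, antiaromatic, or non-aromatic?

Check conjugation: every atom in a ring double bond is sp² and brings one electron to the p orbital; the carbocation has an empty p orbital — every position has a p orbital, so the cyclic π system is continuous.
Adding the contributions, 2 × 2 = 4 from the double-bond units + 0 from the C(isopropyl)(+) atom = 4.
4 = 4(1); a planar, fully conjugated 4n system is antiaromatic.

Antiaromatic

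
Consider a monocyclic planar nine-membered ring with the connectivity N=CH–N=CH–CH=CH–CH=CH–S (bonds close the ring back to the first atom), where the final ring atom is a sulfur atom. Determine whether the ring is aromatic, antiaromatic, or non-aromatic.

All ring atoms are sp² and supply a p orbital to the ring (every atom in a ring double bond is sp² and brings one electron to the p orbital; each sp² =N– keeps its lone pair in-plane and puts one electron into the π system; the sulfur donates one lone pair from its p orbital); the conjugation is uninterrupted.
Counting π electrons: 4 × 2 = 8 from the double-bond units + 2 from the S atom = 10.
Since 10 = 4·2 + 2, the ring meets the 4n+2 criterion.

Aromatic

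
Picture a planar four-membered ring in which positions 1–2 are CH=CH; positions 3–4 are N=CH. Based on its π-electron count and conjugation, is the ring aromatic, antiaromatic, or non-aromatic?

Every ring atom contributes a p orbital perpendicular to the ring (the double-bond atoms are sp², each contributing one p electron; the doubly-bonded nitrogens are pyridine-type — their lone pairs lie in the ring plane, leaving one electron in the p orbital), so the π system is cyclic and fully conjugated.
Adding the contributions, 2 × 2 = 4 from the 2 double-bond units.
A 4n π count (4, n = 1) in a planar conjugated ring means antiaromatic.

Antiaromatic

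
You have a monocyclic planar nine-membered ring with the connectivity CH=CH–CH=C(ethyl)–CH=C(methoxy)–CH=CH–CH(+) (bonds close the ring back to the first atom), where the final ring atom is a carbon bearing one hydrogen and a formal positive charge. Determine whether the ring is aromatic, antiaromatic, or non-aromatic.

All ring atoms are sp² and supply a p orbital to the ring (every atom in a ring double bond is sp² and brings one electron to the p orbital; the carbocation has an empty p orbital); the conjugation is uninterrupted.
Counting π electrons: 4 × 2 = 8 from the double-bond units + 0 from the CH(+) atom = 8.
8 is a 4n count (n = 2), so the planar conjugated ring is antiaromatic.

Antiaromatic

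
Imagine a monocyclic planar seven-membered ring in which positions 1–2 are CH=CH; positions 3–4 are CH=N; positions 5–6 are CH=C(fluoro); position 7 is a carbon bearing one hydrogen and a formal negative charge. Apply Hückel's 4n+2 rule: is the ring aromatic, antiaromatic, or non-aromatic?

All ring atoms are sp² and supply a p orbital to the ring (each doubly-bonded ring atom is sp² with one p-orbital electron; the doubly-bonded nitrogens are pyridine-type — their lone pairs lie in the ring plane, leaving one electron in the p orbital; the carbanion's lone pair occupies the p orbital); the conjugation is uninterrupted.
π-electron count: 3 × 2 = 6 from the double-bond units + 2 from the CH(-) atom = 8.
8 is a 4n count (n = 2), so the planar conjugated ring is antiaromatic.

Antiaromatic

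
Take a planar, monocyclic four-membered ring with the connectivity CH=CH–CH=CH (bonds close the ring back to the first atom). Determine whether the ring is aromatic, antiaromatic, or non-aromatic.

The p orbitals form a continuous loop: the double-bond atoms are sp², each contributing one p electron. The ring is fully conjugated.
Tallying contributions gives 2 × 2 = 4 from the 2 double-bond units.
With 4 = 4·1 π electrons, Hückel's rule classifies the planar ring as antiaromatic.
(The species described is cyclobutadiene.)

Antiaromatic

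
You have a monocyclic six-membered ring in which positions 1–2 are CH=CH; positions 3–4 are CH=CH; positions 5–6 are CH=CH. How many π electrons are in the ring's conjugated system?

6

All ring atoms are sp² and supply a p orbital to the ring (each doubly-bonded ring atom is sp² with one p-orbital electron); the conjugation is uninterrupted.
Adding the contributions, 3 × 2 = 6 from the 3 double-bond units.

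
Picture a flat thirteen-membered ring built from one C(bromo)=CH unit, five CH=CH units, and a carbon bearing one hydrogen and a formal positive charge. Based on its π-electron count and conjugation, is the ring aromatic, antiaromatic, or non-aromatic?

The p orbitals form a continuous loop: each doubly-bonded ring atom is sp² with one p-orbital electron; the carbocation has an empty p orbital. The ring is fully conjugated.
π-electron count: 6 × 2 = 12 from the double-bond units + 0 from the CH(+) atom = 12.
12 = 4(3); a planar, fully conjugated 4n system is antiaromatic.

Antiaromatic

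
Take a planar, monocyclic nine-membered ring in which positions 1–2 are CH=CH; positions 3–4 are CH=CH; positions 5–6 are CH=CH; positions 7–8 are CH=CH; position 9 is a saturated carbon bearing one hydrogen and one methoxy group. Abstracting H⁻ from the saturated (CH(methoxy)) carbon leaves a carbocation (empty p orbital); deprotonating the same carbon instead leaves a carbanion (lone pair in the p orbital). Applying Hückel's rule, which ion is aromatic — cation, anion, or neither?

The anion

Once that carbon is sp², every ring atom has a p orbital and both ions are fully conjugated.
Cation: 4 × 2 + 0 = 8 π electrons → 4(2), antiaromatic.
Anion: 4 × 2 + 2 = 10 π electrons → 4(2)+2, aromatic.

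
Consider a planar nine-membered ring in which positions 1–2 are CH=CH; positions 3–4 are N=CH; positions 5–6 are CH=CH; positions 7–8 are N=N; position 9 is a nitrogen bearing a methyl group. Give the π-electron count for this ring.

10

Every ring atom contributes a p orbital perpendicular to the ring (the double-bond atoms are sp², each contributing one p electron; each sp² =N– keeps its lone pair in-plane and puts one electron into the π system; the pyrrole-type nitrogen donates its lone pair from the p orbital), so the π system is cyclic and fully conjugated.
π-electron count: 4 × 2 = 8 from the double-bond units + 2 from the N(methyl) atom = 10.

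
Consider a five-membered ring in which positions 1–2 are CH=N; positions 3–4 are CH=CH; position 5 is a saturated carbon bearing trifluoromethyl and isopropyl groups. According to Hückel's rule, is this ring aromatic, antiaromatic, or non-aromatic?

Because that saturated carbon is sp³ and has no p orbital in the ring π system at the C(trifluoromethyl)(isopropyl) position, the π system cannot extend all the way around the ring.
Without a continuous loop of overlapping p orbitals the Hückel electron count never comes into play.

Non-aromatic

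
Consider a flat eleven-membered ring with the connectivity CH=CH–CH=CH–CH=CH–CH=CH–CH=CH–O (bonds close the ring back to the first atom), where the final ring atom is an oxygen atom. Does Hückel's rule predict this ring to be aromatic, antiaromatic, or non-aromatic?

Every ring atom contributes a p orbital perpendicular to the ring (every atom in a ring double bond is sp² and brings one electron to the p orbital; the oxygen donates one lone pair from its p orbital), so the π system is cyclic and fully conjugated.
Adding the contributions, 5 × 2 = 10 from the double-bond units + 2 from the O atom = 12.
12 is a 4n count (n = 3), so the planar conjugated ring is antiaromatic.

Antiaromatic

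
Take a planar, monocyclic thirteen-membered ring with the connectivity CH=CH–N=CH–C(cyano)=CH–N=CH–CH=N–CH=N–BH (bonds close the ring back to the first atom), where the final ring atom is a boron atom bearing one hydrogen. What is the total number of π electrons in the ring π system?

12

Check conjugation: each doubly-bonded ring atom is sp² with one p-orbital electron; each sp² =N– keeps its lone pair in-plane and puts one electron into the π system; the boron has an empty p orbital — every position has a p orbital, so the cyclic π system is continuous.
Counting π electrons: 6 × 2 = 12 from the double-bond units + 0 from the BH atom = 12.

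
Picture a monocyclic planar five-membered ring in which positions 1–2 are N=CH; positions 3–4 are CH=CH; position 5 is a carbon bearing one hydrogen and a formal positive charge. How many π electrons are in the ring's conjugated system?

4

Check conjugation: every atom in a ring double bond is sp² and brings one electron to the p orbital; each sp² =N– keeps its lone pair in-plane and puts one electron into the π system; the carbocation has an empty p orbital — every position has a p orbital, so the cyclic π system is continuous.
π-electron count: 2 × 2 = 4 from the double-bond units + 0 from the CH(+) atom = 4.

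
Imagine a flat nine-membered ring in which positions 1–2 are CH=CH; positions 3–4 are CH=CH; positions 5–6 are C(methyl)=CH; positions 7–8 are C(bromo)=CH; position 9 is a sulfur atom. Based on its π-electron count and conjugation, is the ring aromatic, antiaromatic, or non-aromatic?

Aromatic

All ring atoms are sp² and supply a p orbital to the ring (every atom in a ring double bond is sp² and brings one electron to the p orbital; the sulfur donates one lone pair from its p orbital); the conjugation is uninterrupted.
Adding the contributions, 4 × 2 = 8 from the double-bond units + 2 from the S atom = 10.
That gives a 4n+2 count (10, n = 2).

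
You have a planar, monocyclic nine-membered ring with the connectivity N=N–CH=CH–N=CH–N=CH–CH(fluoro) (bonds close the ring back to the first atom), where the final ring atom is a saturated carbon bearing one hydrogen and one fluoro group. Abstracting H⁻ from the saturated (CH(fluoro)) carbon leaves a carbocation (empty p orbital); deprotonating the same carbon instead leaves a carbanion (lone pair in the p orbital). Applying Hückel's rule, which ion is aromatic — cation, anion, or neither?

Both ions have a continuous loop of p orbitals — each ring atom is sp².
Cation: 4 × 2 + 0 = 8 π electrons → 4(2), antiaromatic.
Anion: 4 × 2 + 2 = 10 π electrons → 4(2)+2, aromatic.

The anion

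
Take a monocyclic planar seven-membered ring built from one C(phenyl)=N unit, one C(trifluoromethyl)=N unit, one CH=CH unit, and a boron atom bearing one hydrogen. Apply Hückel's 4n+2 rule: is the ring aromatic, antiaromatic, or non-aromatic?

The p orbitals form a continuous loop: the double-bond atoms are sp², each contributing one p electron; each =N– nitrogen is pyridine-type (lone pair in the sp² plane, one electron in the p orbital); the boron has an empty p orbital. The ring is fully conjugated.
Tallying contributions gives 3 × 2 = 6 from the double-bond units + 0 from the BH atom = 6.
Since 6 = 4·1 + 2, the ring meets the 4n+2 criterion.

Aromatic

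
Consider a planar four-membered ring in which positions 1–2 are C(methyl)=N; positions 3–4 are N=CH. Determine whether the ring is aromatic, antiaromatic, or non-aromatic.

Check conjugation: each doubly-bonded ring atom is sp² with one p-orbital electron; each sp² =N– keeps its lone pair in-plane and puts one electron into the π system — every position has a p orbital, so the cyclic π system is continuous.
Tallying contributions gives 2 × 2 = 4 from the 2 double-bond units.
4 = 4(1); a planar, fully conjugated 4n system is antiaromatic.

Antiaromatic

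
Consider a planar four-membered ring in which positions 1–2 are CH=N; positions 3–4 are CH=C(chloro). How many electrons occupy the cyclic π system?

4

Check conjugation: each doubly-bonded ring atom is sp² with one p-orbital electron; the doubly-bonded nitrogens are pyridine-type — their lone pairs lie in the ring plane, leaving one electron in the p orbital — every position has a p orbital, so the cyclic π system is continuous.
Tallying contributions gives 2 × 2 = 4 from the 2 double-bond units.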